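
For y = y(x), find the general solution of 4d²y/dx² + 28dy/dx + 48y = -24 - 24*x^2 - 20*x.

Divide through by 4: y'' + 7y' + 12y = -6 - 6*x^2 - 5*x.
Characteristic equation r² + 7r + 12 = 0 factors as (r + 4)(r + 3) = 0, so r = -4, -3.
Hence y_h = C1*exp(-4*x) + C2*exp(-3*x).
For the particular solution try y_p = A0 + A1*x + A2*x^2. Substituting and matching coefficients of each power of x gives A0 = -37/72, A1 = 1/6, A2 = -1/2, so y_p = -37/72 - x^2/2 + x/6.

y = -37/72 - x**2/2 + x/6 + C1*exp(-4*x) + C2*exp(-3*x)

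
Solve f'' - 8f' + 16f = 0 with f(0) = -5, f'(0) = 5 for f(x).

f = -5*exp(4*x) + 25*x*exp(4*x)

Characteristic equation r² - 8r + 16 = 0 has discriminant (-8)² - 4·(16) = 0, so r = 4 is a repeated root.
Hence f_h = (C1 + C2*x)*exp(4*x).
Apply the initial conditions: f(0) = C1 = -5 and f'(0) = C2 + 4*C1 = 5. Solving gives C1 = -5, C2 = 25.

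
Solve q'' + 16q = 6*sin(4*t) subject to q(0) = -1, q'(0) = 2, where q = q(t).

q = -cos(4*t) + 11*sin(4*t)/16 - 3*t*cos(4*t)/4

Characteristic equation r² + 16 = 0 has discriminant (0)² - 4·(16) = -64 < 0, so r = ± 4i.
Hence q_h = C1*cos(4*t) + C2*sin(4*t).
Since ±4i are characteristic roots, multiply the trial by t. Try q_p = t*(A*cos(4*t) + B*sin(4*t)). Substituting and equating the coefficients of cos(4t) and sin(4t) gives A = -3/4, B = 0, so q_p = -3*t*cos(4*t)/4.
General solution: q = C1*cos(4*t) + C2*sin(4*t) - 3*t*cos(4*t)/4.
Apply the initial conditions: q(0) = C1 = -1 and q'(0) = -3/4 + 4*C2 = 2. Solving gives C1 = -1, C2 = 11/16.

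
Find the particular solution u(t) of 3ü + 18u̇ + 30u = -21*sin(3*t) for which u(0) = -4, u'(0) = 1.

u = -7*sin(3*t)/325 + 126*cos(3*t)/325 - 3932*exp(-3*t)*sin(t)/325 - 1426*cos(t)*exp(-3*t)/325

Divide through by 3: u'' + 6u' + 10u = -7*sin(3*t).
Characteristic equation r² + 6r + 10 = 0 has discriminant (6)² - 4·(10) = -4 < 0, so r = -3 ± i.
Hence u_h = C1*cos(t)*exp(-3*t) + C2*exp(-3*t)*sin(t).
Try u_p = A*cos(3*t) + B*sin(3*t). Substituting and equating the coefficients of cos(3t) and sin(3t) gives A = 126/325, B = -7/325, so u_p = -7*sin(3*t)/325 + 126*cos(3*t)/325.
General solution: u = -7*sin(3*t)/325 + 126*cos(3*t)/325 + C1*cos(t)*exp(-3*t) + C2*exp(-3*t)*sin(t).
Apply the initial conditions: u(0) = 126/325 + C1 = -4 and u'(0) = -21/325 + C2 - 3*C1 = 1. Solving gives C1 = -1426/325, C2 = -3932/325.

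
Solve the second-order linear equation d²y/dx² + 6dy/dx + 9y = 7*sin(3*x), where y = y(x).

Characteristic equation r² + 6r + 9 = 0 has discriminant (6)² - 4·(9) = 0, so r = -3 is a repeated root.
Hence y_h = (C1 + C2*x)*exp(-3*x).
Try y_p = A*cos(3*x) + B*sin(3*x). Substituting and equating the coefficients of cos(3x) and sin(3x) gives A = -7/18, B = 0, so y_p = -7*cos(3*x)/18.

y = -7*cos(3*x)/18 + C1*exp(-3*x) + C2*x*exp(-3*x)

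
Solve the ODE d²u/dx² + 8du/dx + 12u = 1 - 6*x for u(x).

u = 5/12 - x/2 + C1*exp(-2*x) + C2*exp(-6*x)

Characteristic equation r² + 8r + 12 = 0 factors as (r + 2)(r + 6) = 0, so r = -2, -6.
Hence u_h = C1*exp(-2*x) + C2*exp(-6*x).
For the particular solution try u_p = A0 + A1*x. Substituting and matching coefficients of each power of x gives A0 = 5/12, A1 = -1/2, so u_p = 5/12 - x/2.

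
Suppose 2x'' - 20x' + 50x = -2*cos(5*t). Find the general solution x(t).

Divide through by 2: x'' - 10x' + 25x = -cos(5*t).
Characteristic equation r² - 10r + 25 = 0 has discriminant (-10)² - 4·(25) = 0, so r = 5 is a repeated root.
Hence x_h = (C1 + C2*t)*exp(5*t).
Try x_p = A*cos(5*t) + B*sin(5*t). Substituting and equating the coefficients of cos(5t) and sin(5t) gives A = 0, B = 1/50, so x_p = sin(5*t)/50.

x = sin(5*t)/50 + C1*exp(5*t) + C2*t*exp(5*t)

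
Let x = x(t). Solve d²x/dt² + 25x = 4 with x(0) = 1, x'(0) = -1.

Characteristic equation r² + 25 = 0 has discriminant (0)² - 4·(25) = -100 < 0, so r = ± 5i.
Hence x_h = C1*cos(5*t) + C2*sin(5*t).
For the particular solution try x_p = A0. Substituting and matching coefficients of each power of t gives A0 = 4/25, so x_p = 4/25.
General solution: x = 4/25 + C1*cos(5*t) + C2*sin(5*t).
Apply the initial conditions: x(0) = 4/25 + C1 = 1 and x'(0) = 5*C2 = -1. Solving gives C1 = 21/25, C2 = -1/5.

x = 4/25 - sin(5*t)/5 + 21*cos(5*t)/25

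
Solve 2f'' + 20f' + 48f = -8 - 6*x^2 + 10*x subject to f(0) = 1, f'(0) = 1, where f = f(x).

Divide through by 2: f'' + 10f' + 24f = -4 - 3*x^2 + 5*x.
Characteristic equation r² + 10r + 24 = 0 factors as (r + 4)(r + 6) = 0, so r = -4, -6.
Hence f_h = C1*exp(-4*x) + C2*exp(-6*x).
For the particular solution try f_p = A0 + A1*x + A2*x^2. Substituting and matching coefficients of each power of x gives A0 = -55/192, A1 = 5/16, A2 = -1/8, so f_p = -55/192 - x^2/8 + 5*x/16.
General solution: f = -55/192 - x^2/8 + 5*x/16 + C1*exp(-4*x) + C2*exp(-6*x).
Apply the initial conditions: f(0) = -55/192 + C1 + C2 = 1 and f'(0) = 5/16 - 6*C2 - 4*C1 = 1. Solving gives C1 = 269/64, C2 = -35/12.

f = -55/192 - 35*exp(-6*x)/12 - x**2/8 + 5*x/16 + 269*exp(-4*x)/64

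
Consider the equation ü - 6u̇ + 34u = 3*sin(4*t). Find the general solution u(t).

u = 2*cos(4*t)/25 + 3*sin(4*t)/50 + C1*cos(5*t)*exp(3*t) + C2*exp(3*t)*sin(5*t)

Characteristic equation r² - 6r + 34 = 0 has discriminant (-6)² - 4·(34) = -100 < 0, so r = 3 ± 5i.
Hence u_h = C1*cos(5*t)*exp(3*t) + C2*exp(3*t)*sin(5*t).
Try u_p = A*cos(4*t) + B*sin(4*t). Substituting and equating the coefficients of cos(4t) and sin(4t) gives A = 2/25, B = 3/50, so u_p = 2*cos(4*t)/25 + 3*sin(4*t)/50.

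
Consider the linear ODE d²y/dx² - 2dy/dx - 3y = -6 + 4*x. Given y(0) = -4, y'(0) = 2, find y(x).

y = 26/9 - 6*exp(-x) - 8*exp(3*x)/9 - 4*x/3

Characteristic equation r² - 2r - 3 = 0 factors as (r + 1)(r - 3) = 0, so r = -1, 3.
Hence y_h = C1*exp(-x) + C2*exp(3*x).
For the particular solution try y_p = A0 + A1*x. Substituting and matching coefficients of each power of x gives A0 = 26/9, A1 = -4/3, so y_p = 26/9 - 4*x/3.
General solution: y = 26/9 - 4*x/3 + C1*exp(-x) + C2*exp(3*x).
Apply the initial conditions: y(0) = 26/9 + C1 + C2 = -4 and y'(0) = -4/3 - C1 + 3*C2 = 2. Solving gives C1 = -6, C2 = -8/9.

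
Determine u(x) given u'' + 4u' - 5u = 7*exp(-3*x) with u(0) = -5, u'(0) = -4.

Characteristic equation r² + 4r - 5 = 0 factors as (r + 5)(r - 1) = 0, so r = -5, 1.
Hence u_h = C1*exp(-5*x) + C2*exp(x).
Try u_p = A*exp(-3*x). Substituting into the equation and dividing by exp(-3*x) gives A = -7/8, so u_p = -7*exp(-3*x)/8.
General solution: u = -7*exp(-3*x)/8 + C1*exp(-5*x) + C2*exp(x).
Apply the initial conditions: u(0) = -7/8 + C1 + C2 = -5 and u'(0) = 21/8 + C2 - 5*C1 = -4. Solving gives C1 = 5/12, C2 = -109/24.

u = -109*exp(x)/24 - 7*exp(-3*x)/8 + 5*exp(-5*x)/12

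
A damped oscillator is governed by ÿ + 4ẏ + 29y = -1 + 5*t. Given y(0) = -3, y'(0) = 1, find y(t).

y = -49/841 + 5*t/29 - 4252*exp(-2*t)*sin(5*t)/4205 - 2474*cos(5*t)*exp(-2*t)/841

Characteristic equation r² + 4r + 29 = 0 has discriminant (4)² - 4·(29) = -100 < 0, so r = -2 ± 5i.
Hence y_h = C1*cos(5*t)*exp(-2*t) + C2*exp(-2*t)*sin(5*t).
For the particular solution try y_p = A0 + A1*t. Substituting and matching coefficients of each power of t gives A0 = -49/841, A1 = 5/29, so y_p = -49/841 + 5*t/29.
General solution: y = -49/841 + 5*t/29 + C1*cos(5*t)*exp(-2*t) + C2*exp(-2*t)*sin(5*t).
Apply the initial conditions: y(0) = -49/841 + C1 = -3 and y'(0) = 5/29 - 2*C1 + 5*C2 = 1. Solving gives C1 = -2474/841, C2 = -4252/4205.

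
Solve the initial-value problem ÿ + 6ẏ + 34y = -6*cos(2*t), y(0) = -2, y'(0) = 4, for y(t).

Characteristic equation r² + 6r + 34 = 0 has discriminant (6)² - 4·(34) = -100 < 0, so r = -3 ± 5i.
Hence y_h = C1*cos(5*t)*exp(-3*t) + C2*exp(-3*t)*sin(5*t).
Try y_p = A*cos(2*t) + B*sin(2*t). Substituting and equating the coefficients of cos(2t) and sin(2t) gives A = -5/29, B = -2/29, so y_p = -5*cos(2*t)/29 - 2*sin(2*t)/29.
General solution: y = -5*cos(2*t)/29 - 2*sin(2*t)/29 + C1*cos(5*t)*exp(-3*t) + C2*exp(-3*t)*sin(5*t).
Apply the initial conditions: y(0) = -5/29 + C1 = -2 and y'(0) = -4/29 - 3*C1 + 5*C2 = 4. Solving gives C1 = -53/29, C2 = -39/145.

y = -5*cos(2*t)/29 - 2*sin(2*t)/29 - 53*cos(5*t)*exp(-3*t)/29 - 39*exp(-3*t)*sin(5*t)/145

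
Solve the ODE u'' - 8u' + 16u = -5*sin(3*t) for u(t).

Characteristic equation r² - 8r + 16 = 0 has discriminant (-8)² - 4·(16) = 0, so r = 4 is a repeated root.
Hence u_h = (C1 + C2*t)*exp(4*t).
Try u_p = A*cos(3*t) + B*sin(3*t). Substituting and equating the coefficients of cos(3t) and sin(3t) gives A = -24/125, B = -7/125, so u_p = -24*cos(3*t)/125 - 7*sin(3*t)/125.

u = -24*cos(3*t)/125 - 7*sin(3*t)/125 + C1*exp(4*t) + C2*t*exp(4*t)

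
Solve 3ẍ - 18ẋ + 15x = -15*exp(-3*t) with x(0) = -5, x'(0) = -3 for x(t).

x = -83*exp(t)/16 - 5*exp(-3*t)/32 + 11*exp(5*t)/32

Divide through by 3: x'' - 6x' + 5x = -5*exp(-3*t).
Characteristic equation r² - 6r + 5 = 0 factors as (r - 1)(r - 5) = 0, so r = 1, 5.
Hence x_h = C1*exp(t) + C2*exp(5*t).
Try x_p = A*exp(-3*t). Substituting into the equation and dividing by exp(-3*t) gives A = -5/32, so x_p = -5*exp(-3*t)/32.
General solution: x = -5*exp(-3*t)/32 + C1*exp(t) + C2*exp(5*t).
Apply the initial conditions: x(0) = -5/32 + C1 + C2 = -5 and x'(0) = 15/32 + C1 + 5*C2 = -3. Solving gives C1 = -83/16, C2 = 11/32.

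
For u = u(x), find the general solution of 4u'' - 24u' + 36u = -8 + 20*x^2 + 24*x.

u = 16/27 + 5*x**2/9 + 38*x/27 + C1*exp(3*x) + C2*x*exp(3*x)

Divide through by 4: u'' - 6u' + 9u = -2 + 5*x^2 + 6*x.
Characteristic equation r² - 6r + 9 = 0 has discriminant (-6)² - 4·(9) = 0, so r = 3 is a repeated root.
Hence u_h = (C1 + C2*x)*exp(3*x).
For the particular solution try u_p = A0 + A1*x + A2*x^2. Substituting and matching coefficients of each power of x gives A0 = 16/27, A1 = 38/27, A2 = 5/9, so u_p = 16/27 + 5*x^2/9 + 38*x/27.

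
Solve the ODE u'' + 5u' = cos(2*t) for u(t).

u = C2 - cos(2*t)/29 + 5*sin(2*t)/58 + C1*exp(-5*t)

Characteristic equation r² + 5r = 0 factors as (r + 5)r = 0, so r = -5, 0.
Hence u_h = C1*exp(-5*t) + C2.
Try u_p = A*cos(2*t) + B*sin(2*t). Substituting and equating the coefficients of cos(2t) and sin(2t) gives A = -1/29, B = 5/58, so u_p = -cos(2*t)/29 + 5*sin(2*t)/58.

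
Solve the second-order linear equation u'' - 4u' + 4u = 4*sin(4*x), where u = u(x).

u = -3*sin(4*x)/25 + 4*cos(4*x)/25 + C1*exp(2*x) + C2*x*exp(2*x)

Characteristic equation r² - 4r + 4 = 0 has discriminant (-4)² - 4·(4) = 0, so r = 2 is a repeated root.
Hence u_h = (C1 + C2*x)*exp(2*x).
Try u_p = A*cos(4*x) + B*sin(4*x). Substituting and equating the coefficients of cos(4x) and sin(4x) gives A = 4/25, B = -3/25, so u_p = -3*sin(4*x)/25 + 4*cos(4*x)/25.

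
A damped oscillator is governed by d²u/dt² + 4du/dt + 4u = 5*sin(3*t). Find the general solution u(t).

u = -60*cos(3*t)/169 - 25*sin(3*t)/169 + C1*exp(-2*t) + C2*t*exp(-2*t)

Characteristic equation r² + 4r + 4 = 0 has discriminant (4)² - 4·(4) = 0, so r = -2 is a repeated root.
Hence u_h = (C1 + C2*t)*exp(-2*t).
Try u_p = A*cos(3*t) + B*sin(3*t). Substituting and equating the coefficients of cos(3t) and sin(3t) gives A = -60/169, B = -25/169, so u_p = -60*cos(3*t)/169 - 25*sin(3*t)/169.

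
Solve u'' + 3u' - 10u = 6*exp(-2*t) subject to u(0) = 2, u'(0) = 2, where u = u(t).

Characteristic equation r² + 3r - 10 = 0 factors as (r + 5)(r - 2) = 0, so r = -5, 2.
Hence u_h = C1*exp(-5*t) + C2*exp(2*t).
Try u_p = A*exp(-2*t). Substituting into the equation and dividing by exp(-2*t) gives A = -1/2, so u_p = -exp(-2*t)/2.
General solution: u = -exp(-2*t)/2 + C1*exp(-5*t) + C2*exp(2*t).
Apply the initial conditions: u(0) = -1/2 + C1 + C2 = 2 and u'(0) = 1 - 5*C1 + 2*C2 = 2. Solving gives C1 = 4/7, C2 = 27/14.

u = -exp(-2*t)/2 + 4*exp(-5*t)/7 + 27*exp(2*t)/14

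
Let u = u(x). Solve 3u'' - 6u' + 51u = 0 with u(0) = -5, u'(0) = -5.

Divide through by 3: u'' - 2u' + 17u = 0.
Characteristic equation r² - 2r + 17 = 0 has discriminant (-2)² - 4·(17) = -64 < 0, so r = 1 ± 4i.
Hence u_h = C1*cos(4*x)*exp(x) + C2*exp(x)*sin(4*x).
Apply the initial conditions: u(0) = C1 = -5 and u'(0) = C1 + 4*C2 = -5. Solving gives C1 = -5, C2 = 0.

u = -5*cos(4*x)*exp(x)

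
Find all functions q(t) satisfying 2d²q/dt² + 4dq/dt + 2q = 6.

q = 3 + C1*exp(-t) + C2*t*exp(-t)

Divide through by 2: q'' + 2q' + q = 3.
Characteristic equation r² + 2r + 1 = 0 has discriminant (2)² - 4·(1) = 0, so r = -1 is a repeated root.
Hence q_h = (C1 + C2*t)*exp(-t).
For the particular solution try q_p = A0. Substituting and matching coefficients of each power of t gives A0 = 3, so q_p = 3.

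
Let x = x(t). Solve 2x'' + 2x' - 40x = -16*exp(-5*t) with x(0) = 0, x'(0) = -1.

x = -17*exp(4*t)/81 + 17*exp(-5*t)/81 + 8*t*exp(-5*t)/9

Divide through by 2: x'' + x' - 20x = -8*exp(-5*t).
Characteristic equation r² + r - 20 = 0 factors as (r - 4)(r + 5) = 0, so r = 4, -5.
Hence x_h = C1*exp(4*t) + C2*exp(-5*t).
Since exp(-5*t) solves the homogeneous equation (r = -5 is a root of multiplicity 1), multiply the trial by t. Try x_p = A*t*exp(-5*t). Substituting into the equation and dividing by exp(-5*t) gives A = 8/9, so x_p = 8*t*exp(-5*t)/9.
General solution: x = C1*exp(4*t) + C2*exp(-5*t) + 8*t*exp(-5*t)/9.
Apply the initial conditions: x(0) = C1 + C2 = 0 and x'(0) = 8/9 - 5*C2 + 4*C1 = -1. Solving gives C1 = -17/81, C2 = 17/81.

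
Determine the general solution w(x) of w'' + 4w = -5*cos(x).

Characteristic equation r² + 4 = 0 has discriminant (0)² - 4·(4) = -16 < 0, so r = ± 2i.
Hence w_h = C1*cos(2*x) + C2*sin(2*x).
Try w_p = A*cos(x) + B*sin(x). Substituting and equating the coefficients of cos(x) and sin(x) gives A = -5/3, B = 0, so w_p = -5*cos(x)/3.

w = -5*cos(x)/3 + C1*cos(2*x) + C2*sin(2*x)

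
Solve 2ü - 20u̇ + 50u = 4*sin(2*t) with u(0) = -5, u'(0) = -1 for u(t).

u = -4245*exp(5*t)/841 + 40*cos(2*t)/841 + 42*sin(2*t)/841 + 700*t*exp(5*t)/29

Divide through by 2: u'' - 10u' + 25u = 2*sin(2*t).
Characteristic equation r² - 10r + 25 = 0 has discriminant (-10)² - 4·(25) = 0, so r = 5 is a repeated root.
Hence u_h = (C1 + C2*t)*exp(5*t).
Try u_p = A*cos(2*t) + B*sin(2*t). Substituting and equating the coefficients of cos(2t) and sin(2t) gives A = 40/841, B = 42/841, so u_p = 40*cos(2*t)/841 + 42*sin(2*t)/841.
General solution: u = 40*cos(2*t)/841 + 42*sin(2*t)/841 + C1*exp(5*t) + C2*t*exp(5*t).
Apply the initial conditions: u(0) = 40/841 + C1 = -5 and u'(0) = 84/841 + C2 + 5*C1 = -1. Solving gives C1 = -4245/841, C2 = 700/29.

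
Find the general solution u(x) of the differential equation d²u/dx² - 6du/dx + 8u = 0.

u = C1*exp(2*x) + C2*exp(4*x)

Characteristic equation r² - 6r + 8 = 0 factors as (r - 2)(r - 4) = 0, so r = 2, 4.
Hence u_h = C1*exp(2*x) + C2*exp(4*x).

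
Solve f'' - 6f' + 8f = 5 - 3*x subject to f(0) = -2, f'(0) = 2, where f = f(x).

Characteristic equation r² - 6r + 8 = 0 factors as (r - 4)(r - 2) = 0, so r = 4, 2.
Hence f_h = C1*exp(4*x) + C2*exp(2*x).
For the particular solution try f_p = A0 + A1*x. Substituting and matching coefficients of each power of x gives A0 = 11/32, A1 = -3/8, so f_p = 11/32 - 3*x/8.
General solution: f = 11/32 - 3*x/8 + C1*exp(4*x) + C2*exp(2*x).
Apply the initial conditions: f(0) = 11/32 + C1 + C2 = -2 and f'(0) = -3/8 + 2*C2 + 4*C1 = 2. Solving gives C1 = 113/32, C2 = -47/8.

f = 11/32 - 47*exp(2*x)/8 - 3*x/8 + 113*exp(4*x)/32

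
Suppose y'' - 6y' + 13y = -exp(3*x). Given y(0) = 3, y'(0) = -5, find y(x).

Characteristic equation r² - 6r + 13 = 0 has discriminant (-6)² - 4·(13) = -16 < 0, so r = 3 ± 2i.
Hence y_h = C1*cos(2*x)*exp(3*x) + C2*exp(3*x)*sin(2*x).
Try y_p = A*exp(3*x). Substituting into the equation and dividing by exp(3*x) gives A = -1/4, so y_p = -exp(3*x)/4.
General solution: y = -exp(3*x)/4 + C1*cos(2*x)*exp(3*x) + C2*exp(3*x)*sin(2*x).
Apply the initial conditions: y(0) = -1/4 + C1 = 3 and y'(0) = -3/4 + 2*C2 + 3*C1 = -5. Solving gives C1 = 13/4, C2 = -7.

y = -exp(3*x)/4 - 7*exp(3*x)*sin(2*x) + 13*cos(2*x)*exp(3*x)/4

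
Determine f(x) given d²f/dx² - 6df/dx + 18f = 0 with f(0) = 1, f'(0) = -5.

f = cos(3*x)*exp(3*x) - 8*exp(3*x)*sin(3*x)/3

Characteristic equation r² - 6r + 18 = 0 has discriminant (-6)² - 4·(18) = -36 < 0, so r = 3 ± 3i.
Hence f_h = C1*cos(3*x)*exp(3*x) + C2*exp(3*x)*sin(3*x).
Apply the initial conditions: f(0) = C1 = 1 and f'(0) = 3*C1 + 3*C2 = -5. Solving gives C1 = 1, C2 = -8/3.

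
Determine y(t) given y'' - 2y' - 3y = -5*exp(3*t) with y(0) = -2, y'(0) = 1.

Characteristic equation r² - 2r - 3 = 0 factors as (r + 1)(r - 3) = 0, so r = -1, 3.
Hence y_h = C1*exp(-t) + C2*exp(3*t).
Since exp(3*t) solves the homogeneous equation (r = 3 is a root of multiplicity 1), multiply the trial by t. Try y_p = A*t*exp(3*t). Substituting into the equation and dividing by exp(3*t) gives A = -5/4, so y_p = -5*t*exp(3*t)/4.
General solution: y = C1*exp(-t) + C2*exp(3*t) - 5*t*exp(3*t)/4.
Apply the initial conditions: y(0) = C1 + C2 = -2 and y'(0) = -5/4 - C1 + 3*C2 = 1. Solving gives C1 = -33/16, C2 = 1/16.

y = -33*exp(-t)/16 + exp(3*t)/16 - 5*t*exp(3*t)/4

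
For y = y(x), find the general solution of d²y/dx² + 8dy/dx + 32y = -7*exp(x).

Characteristic equation r² + 8r + 32 = 0 has discriminant (8)² - 4·(32) = -64 < 0, so r = -4 ± 4i.
Hence y_h = C1*cos(4*x)*exp(-4*x) + C2*exp(-4*x)*sin(4*x).
Try y_p = A*exp(x). Substituting into the equation and dividing by exp(x) gives A = -7/41, so y_p = -7*exp(x)/41.

y = -7*exp(x)/41 + C1*cos(4*x)*exp(-4*x) + C2*exp(-4*x)*sin(4*x)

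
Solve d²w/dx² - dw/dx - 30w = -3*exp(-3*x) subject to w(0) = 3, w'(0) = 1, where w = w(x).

w = exp(-3*x)/6 + 31*exp(-5*x)/22 + 47*exp(6*x)/33

Characteristic equation r² - r - 30 = 0 factors as (r - 6)(r + 5) = 0, so r = 6, -5.
Hence w_h = C1*exp(6*x) + C2*exp(-5*x).
Try w_p = A*exp(-3*x). Substituting into the equation and dividing by exp(-3*x) gives A = 1/6, so w_p = exp(-3*x)/6.
General solution: w = exp(-3*x)/6 + C1*exp(6*x) + C2*exp(-5*x).
Apply the initial conditions: w(0) = 1/6 + C1 + C2 = 3 and w'(0) = -1/2 - 5*C2 + 6*C1 = 1. Solving gives C1 = 47/33, C2 = 31/22.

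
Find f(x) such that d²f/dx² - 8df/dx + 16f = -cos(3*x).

Characteristic equation r² - 8r + 16 = 0 has discriminant (-8)² - 4·(16) = 0, so r = 4 is a repeated root.
Hence f_h = (C1 + C2*x)*exp(4*x).
Try f_p = A*cos(3*x) + B*sin(3*x). Substituting and equating the coefficients of cos(3x) and sin(3x) gives A = -7/625, B = 24/625, so f_p = -7*cos(3*x)/625 + 24*sin(3*x)/625.

f = -7*cos(3*x)/625 + 24*sin(3*x)/625 + C1*exp(4*x) + C2*x*exp(4*x)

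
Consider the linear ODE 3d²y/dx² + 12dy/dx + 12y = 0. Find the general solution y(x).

y = C1*exp(-2*x) + C2*x*exp(-2*x)

Divide through by 3: y'' + 4y' + 4y = 0.
Characteristic equation r² + 4r + 4 = 0 has discriminant (4)² - 4·(4) = 0, so r = -2 is a repeated root.
Hence y_h = (C1 + C2*x)*exp(-2*x).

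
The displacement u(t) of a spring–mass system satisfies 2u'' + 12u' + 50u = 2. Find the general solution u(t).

u = 1/25 + C1*cos(4*t)*exp(-3*t) + C2*exp(-3*t)*sin(4*t)

Divide through by 2: u'' + 6u' + 25u = 1.
Characteristic equation r² + 6r + 25 = 0 has discriminant (6)² - 4·(25) = -64 < 0, so r = -3 ± 4i.
Hence u_h = C1*cos(4*t)*exp(-3*t) + C2*exp(-3*t)*sin(4*t).
For the particular solution try u_p = A0. Substituting and matching coefficients of each power of t gives A0 = 1/25, so u_p = 1/25.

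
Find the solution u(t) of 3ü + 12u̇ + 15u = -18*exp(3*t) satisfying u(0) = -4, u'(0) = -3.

u = -3*exp(3*t)/13 - 128*exp(-2*t)*sin(t)/13 - 49*cos(t)*exp(-2*t)/13

Divide through by 3: u'' + 4u' + 5u = -6*exp(3*t).
Characteristic equation r² + 4r + 5 = 0 has discriminant (4)² - 4·(5) = -4 < 0, so r = -2 ± i.
Hence u_h = C1*cos(t)*exp(-2*t) + C2*exp(-2*t)*sin(t).
Try u_p = A*exp(3*t). Substituting into the equation and dividing by exp(3*t) gives A = -3/13, so u_p = -3*exp(3*t)/13.
General solution: u = -3*exp(3*t)/13 + C1*cos(t)*exp(-2*t) + C2*exp(-2*t)*sin(t).
Apply the initial conditions: u(0) = -3/13 + C1 = -4 and u'(0) = -9/13 + C2 - 2*C1 = -3. Solving gives C1 = -49/13, C2 = -128/13.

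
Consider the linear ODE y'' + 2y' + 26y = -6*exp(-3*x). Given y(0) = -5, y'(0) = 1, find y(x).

Characteristic equation r² + 2r + 26 = 0 has discriminant (2)² - 4·(26) = -100 < 0, so r = -1 ± 5i.
Hence y_h = C1*cos(5*x)*exp(-x) + C2*exp(-x)*sin(5*x).
Try y_p = A*exp(-3*x). Substituting into the equation and dividing by exp(-3*x) gives A = -6/29, so y_p = -6*exp(-3*x)/29.
General solution: y = -6*exp(-3*x)/29 + C1*cos(5*x)*exp(-x) + C2*exp(-x)*sin(5*x).
Apply the initial conditions: y(0) = -6/29 + C1 = -5 and y'(0) = 18/29 - C1 + 5*C2 = 1. Solving gives C1 = -139/29, C2 = -128/145.

y = -6*exp(-3*x)/29 - 139*cos(5*x)*exp(-x)/29 - 128*exp(-x)*sin(5*x)/145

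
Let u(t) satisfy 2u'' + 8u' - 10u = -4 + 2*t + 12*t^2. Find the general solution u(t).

Divide through by 2: u'' + 4u' - 5u = -2 + t + 6*t^2.
Characteristic equation r² + 4r - 5 = 0 factors as (r + 5)(r - 1) = 0, so r = -5, 1.
Hence u_h = C1*exp(-5*t) + C2*exp(t).
For the particular solution try u_p = A0 + A1*t + A2*t^2. Substituting and matching coefficients of each power of t gives A0 = -222/125, A1 = -53/25, A2 = -6/5, so u_p = -222/125 - 53*t/25 - 6*t^2/5.

u = -222/125 - 53*t/25 - 6*t**2/5 + C1*exp(-5*t) + C2*exp(t)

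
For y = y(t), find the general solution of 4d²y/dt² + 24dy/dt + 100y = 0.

y = C1*cos(4*t)*exp(-3*t) + C2*exp(-3*t)*sin(4*t)

Divide through by 4: y'' + 6y' + 25y = 0.
Characteristic equation r² + 6r + 25 = 0 has discriminant (6)² - 4·(25) = -64 < 0, so r = -3 ± 4i.
Hence y_h = C1*cos(4*t)*exp(-3*t) + C2*exp(-3*t)*sin(4*t).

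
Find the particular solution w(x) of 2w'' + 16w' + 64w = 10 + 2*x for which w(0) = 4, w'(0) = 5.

w = 19/128 + x/32 + 163*exp(-4*x)*sin(4*x)/32 + 493*cos(4*x)*exp(-4*x)/128

Divide through by 2: w'' + 8w' + 32w = 5 + x.
Characteristic equation r² + 8r + 32 = 0 has discriminant (8)² - 4·(32) = -64 < 0, so r = -4 ± 4i.
Hence w_h = C1*cos(4*x)*exp(-4*x) + C2*exp(-4*x)*sin(4*x).
For the particular solution try w_p = A0 + A1*x. Substituting and matching coefficients of each power of x gives A0 = 19/128, A1 = 1/32, so w_p = 19/128 + x/32.
General solution: w = 19/128 + x/32 + C1*cos(4*x)*exp(-4*x) + C2*exp(-4*x)*sin(4*x).
Apply the initial conditions: w(0) = 19/128 + C1 = 4 and w'(0) = 1/32 - 4*C1 + 4*C2 = 5. Solving gives C1 = 493/128, C2 = 163/32.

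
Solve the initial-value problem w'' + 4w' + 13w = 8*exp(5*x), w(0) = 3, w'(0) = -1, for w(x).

w = 4*exp(5*x)/29 + 39*exp(-2*x)*sin(3*x)/29 + 83*cos(3*x)*exp(-2*x)/29

Characteristic equation r² + 4r + 13 = 0 has discriminant (4)² - 4·(13) = -36 < 0, so r = -2 ± 3i.
Hence w_h = C1*cos(3*x)*exp(-2*x) + C2*exp(-2*x)*sin(3*x).
Try w_p = A*exp(5*x). Substituting into the equation and dividing by exp(5*x) gives A = 4/29, so w_p = 4*exp(5*x)/29.
General solution: w = 4*exp(5*x)/29 + C1*cos(3*x)*exp(-2*x) + C2*exp(-2*x)*sin(3*x).
Apply the initial conditions: w(0) = 4/29 + C1 = 3 and w'(0) = 20/29 - 2*C1 + 3*C2 = -1. Solving gives C1 = 83/29, C2 = 39/29.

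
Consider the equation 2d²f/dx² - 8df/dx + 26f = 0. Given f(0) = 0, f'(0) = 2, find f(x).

Divide through by 2: f'' - 4f' + 13f = 0.
Characteristic equation r² - 4r + 13 = 0 has discriminant (-4)² - 4·(13) = -36 < 0, so r = 2 ± 3i.
Hence f_h = C1*cos(3*x)*exp(2*x) + C2*exp(2*x)*sin(3*x).
Apply the initial conditions: f(0) = C1 = 0 and f'(0) = 2*C1 + 3*C2 = 2. Solving gives C1 = 0, C2 = 2/3.

f = 2*exp(2*x)*sin(3*x)/3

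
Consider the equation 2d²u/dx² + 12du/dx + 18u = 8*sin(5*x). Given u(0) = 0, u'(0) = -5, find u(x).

Divide through by 2: u'' + 6u' + 9u = 4*sin(5*x).
Characteristic equation r² + 6r + 9 = 0 has discriminant (6)² - 4·(9) = 0, so r = -3 is a repeated root.
Hence u_h = (C1 + C2*x)*exp(-3*x).
Try u_p = A*cos(5*x) + B*sin(5*x). Substituting and equating the coefficients of cos(5x) and sin(5x) gives A = -30/289, B = -16/289, so u_p = -30*cos(5*x)/289 - 16*sin(5*x)/289.
General solution: u = -30*cos(5*x)/289 - 16*sin(5*x)/289 + C1*exp(-3*x) + C2*x*exp(-3*x).
Apply the initial conditions: u(0) = -30/289 + C1 = 0 and u'(0) = -80/289 + C2 - 3*C1 = -5. Solving gives C1 = 30/289, C2 = -75/17.

u = -30*cos(5*x)/289 - 16*sin(5*x)/289 + 30*exp(-3*x)/289 - 75*x*exp(-3*x)/17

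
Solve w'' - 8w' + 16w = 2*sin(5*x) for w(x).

w = -18*sin(5*x)/1681 + 80*cos(5*x)/1681 + C1*exp(4*x) + C2*x*exp(4*x)

Characteristic equation r² - 8r + 16 = 0 has discriminant (-8)² - 4·(16) = 0, so r = 4 is a repeated root.
Hence w_h = (C1 + C2*x)*exp(4*x).
Try w_p = A*cos(5*x) + B*sin(5*x). Substituting and equating the coefficients of cos(5x) and sin(5x) gives A = 80/1681, B = -18/1681, so w_p = -18*sin(5*x)/1681 + 80*cos(5*x)/1681.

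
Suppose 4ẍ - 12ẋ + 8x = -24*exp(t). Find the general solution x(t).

Divide through by 4: x'' - 3x' + 2x = -6*exp(t).
Characteristic equation r² - 3r + 2 = 0 factors as (r - 2)(r - 1) = 0, so r = 2, 1.
Hence x_h = C1*exp(2*t) + C2*exp(t).
Since exp(t) solves the homogeneous equation (r = 1 is a root of multiplicity 1), multiply the trial by t. Try x_p = A*t*exp(t). Substituting into the equation and dividing by exp(t) gives A = 6, so x_p = 6*t*exp(t).

x = C1*exp(2*t) + C2*exp(t) + 6*t*exp(t)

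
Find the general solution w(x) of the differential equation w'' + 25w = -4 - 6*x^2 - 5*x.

Characteristic equation r² + 25 = 0 has discriminant (0)² - 4·(25) = -100 < 0, so r = ± 5i.
Hence w_h = C1*cos(5*x) + C2*sin(5*x).
For the particular solution try w_p = A0 + A1*x + A2*x^2. Substituting and matching coefficients of each power of x gives A0 = -88/625, A1 = -1/5, A2 = -6/25, so w_p = -88/625 - 6*x^2/25 - x/5.

w = -88/625 - 6*x**2/25 - x/5 + C1*cos(5*x) + C2*sin(5*x)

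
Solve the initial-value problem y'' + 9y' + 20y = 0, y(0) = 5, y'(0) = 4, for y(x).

Characteristic equation r² + 9r + 20 = 0 factors as (r + 5)(r + 4) = 0, so r = -5, -4.
Hence y_h = C1*exp(-5*x) + C2*exp(-4*x).
Apply the initial conditions: y(0) = C1 + C2 = 5 and y'(0) = -5*C1 - 4*C2 = 4. Solving gives C1 = -24, C2 = 29.

y = -24*exp(-5*x) + 29*exp(-4*x)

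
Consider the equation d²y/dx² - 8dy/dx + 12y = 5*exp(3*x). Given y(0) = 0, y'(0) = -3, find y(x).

Characteristic equation r² - 8r + 12 = 0 factors as (r - 6)(r - 2) = 0, so r = 6, 2.
Hence y_h = C1*exp(6*x) + C2*exp(2*x).
Try y_p = A*exp(3*x). Substituting into the equation and dividing by exp(3*x) gives A = -5/3, so y_p = -5*exp(3*x)/3.
General solution: y = -5*exp(3*x)/3 + C1*exp(6*x) + C2*exp(2*x).
Apply the initial conditions: y(0) = -5/3 + C1 + C2 = 0 and y'(0) = -5 + 2*C2 + 6*C1 = -3. Solving gives C1 = -1/3, C2 = 2.

y = 2*exp(2*x) - 5*exp(3*x)/3 - exp(6*x)/3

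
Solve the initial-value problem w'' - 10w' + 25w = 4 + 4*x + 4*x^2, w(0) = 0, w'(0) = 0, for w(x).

w = 164/625 - 164*exp(5*x)/625 + 4*x**2/25 + 36*x/125 + 128*x*exp(5*x)/125

Characteristic equation r² - 10r + 25 = 0 has discriminant (-10)² - 4·(25) = 0, so r = 5 is a repeated root.
Hence w_h = (C1 + C2*x)*exp(5*x).
For the particular solution try w_p = A0 + A1*x + A2*x^2. Substituting and matching coefficients of each power of x gives A0 = 164/625, A1 = 36/125, A2 = 4/25, so w_p = 164/625 + 4*x^2/25 + 36*x/125.
General solution: w = 164/625 + 4*x^2/25 + 36*x/125 + C1*exp(5*x) + C2*x*exp(5*x).
Apply the initial conditions: w(0) = 164/625 + C1 = 0 and w'(0) = 36/125 + C2 + 5*C1 = 0. Solving gives C1 = -164/625, C2 = 128/125.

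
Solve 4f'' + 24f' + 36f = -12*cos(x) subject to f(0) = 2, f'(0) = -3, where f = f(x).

Divide through by 4: f'' + 6f' + 9f = -3*cos(x).
Characteristic equation r² + 6r + 9 = 0 has discriminant (6)² - 4·(9) = 0, so r = -3 is a repeated root.
Hence f_h = (C1 + C2*x)*exp(-3*x).
Try f_p = A*cos(x) + B*sin(x). Substituting and equating the coefficients of cos(x) and sin(x) gives A = -6/25, B = -9/50, so f_p = -9*sin(x)/50 - 6*cos(x)/25.
General solution: f = -9*sin(x)/50 - 6*cos(x)/25 + C1*exp(-3*x) + C2*x*exp(-3*x).
Apply the initial conditions: f(0) = -6/25 + C1 = 2 and f'(0) = -9/50 + C2 - 3*C1 = -3. Solving gives C1 = 56/25, C2 = 39/10.

f = -9*sin(x)/50 - 6*cos(x)/25 + 56*exp(-3*x)/25 + 39*x*exp(-3*x)/10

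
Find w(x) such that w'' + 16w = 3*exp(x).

w = 3*exp(x)/17 + C1*cos(4*x) + C2*sin(4*x)

Characteristic equation r² + 16 = 0 has discriminant (0)² - 4·(16) = -64 < 0, so r = ± 4i.
Hence w_h = C1*cos(4*x) + C2*sin(4*x).
Try w_p = A*exp(x). Substituting into the equation and dividing by exp(x) gives A = 3/17, so w_p = 3*exp(x)/17.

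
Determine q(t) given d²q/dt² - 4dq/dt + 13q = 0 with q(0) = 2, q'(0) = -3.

q = 2*cos(3*t)*exp(2*t) - 7*exp(2*t)*sin(3*t)/3

Characteristic equation r² - 4r + 13 = 0 has discriminant (-4)² - 4·(13) = -36 < 0, so r = 2 ± 3i.
Hence q_h = C1*cos(3*t)*exp(2*t) + C2*exp(2*t)*sin(3*t).
Apply the initial conditions: q(0) = C1 = 2 and q'(0) = 2*C1 + 3*C2 = -3. Solving gives C1 = 2, C2 = -7/3.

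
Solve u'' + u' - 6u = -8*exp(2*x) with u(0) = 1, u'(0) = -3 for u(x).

Characteristic equation r² + r - 6 = 0 factors as (r + 3)(r - 2) = 0, so r = -3, 2.
Hence u_h = C1*exp(-3*x) + C2*exp(2*x).
Since exp(2*x) solves the homogeneous equation (r = 2 is a root of multiplicity 1), multiply the trial by x. Try u_p = A*x*exp(2*x). Substituting into the equation and dividing by exp(2*x) gives A = -8/5, so u_p = -8*x*exp(2*x)/5.
General solution: u = C1*exp(-3*x) + C2*exp(2*x) - 8*x*exp(2*x)/5.
Apply the initial conditions: u(0) = C1 + C2 = 1 and u'(0) = -8/5 - 3*C1 + 2*C2 = -3. Solving gives C1 = 17/25, C2 = 8/25.

u = 8*exp(2*x)/25 + 17*exp(-3*x)/25 - 8*x*exp(2*x)/5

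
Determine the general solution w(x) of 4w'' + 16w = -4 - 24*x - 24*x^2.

Divide through by 4: w'' + 4w = -1 - 6*x - 6*x^2.
Characteristic equation r² + 4 = 0 has discriminant (0)² - 4·(4) = -16 < 0, so r = ± 2i.
Hence w_h = C1*cos(2*x) + C2*sin(2*x).
For the particular solution try w_p = A0 + A1*x + A2*x^2. Substituting and matching coefficients of each power of x gives A0 = 1/2, A1 = -3/2, A2 = -3/2, so w_p = 1/2 - 3*x/2 - 3*x^2/2.

w = 1/2 - 3*x/2 - 3*x**2/2 + C1*cos(2*x) + C2*sin(2*x)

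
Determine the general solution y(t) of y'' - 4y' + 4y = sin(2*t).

y = cos(2*t)/8 + C1*exp(2*t) + C2*t*exp(2*t)

Characteristic equation r² - 4r + 4 = 0 has discriminant (-4)² - 4·(4) = 0, so r = 2 is a repeated root.
Hence y_h = (C1 + C2*t)*exp(2*t).
Try y_p = A*cos(2*t) + B*sin(2*t). Substituting and equating the coefficients of cos(2t) and sin(2t) gives A = 1/8, B = 0, so y_p = cos(2*t)/8.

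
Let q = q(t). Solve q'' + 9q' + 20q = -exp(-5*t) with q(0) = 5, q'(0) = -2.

q = -17*exp(-5*t) + 22*exp(-4*t) + t*exp(-5*t)

Characteristic equation r² + 9r + 20 = 0 factors as (r + 5)(r + 4) = 0, so r = -5, -4.
Hence q_h = C1*exp(-5*t) + C2*exp(-4*t).
Since exp(-5*t) solves the homogeneous equation (r = -5 is a root of multiplicity 1), multiply the trial by t. Try q_p = A*t*exp(-5*t). Substituting into the equation and dividing by exp(-5*t) gives A = 1, so q_p = t*exp(-5*t).
General solution: q = C1*exp(-5*t) + C2*exp(-4*t) + t*exp(-5*t).
Apply the initial conditions: q(0) = C1 + C2 = 5 and q'(0) = 1 - 5*C1 - 4*C2 = -2. Solving gives C1 = -17, C2 = 22.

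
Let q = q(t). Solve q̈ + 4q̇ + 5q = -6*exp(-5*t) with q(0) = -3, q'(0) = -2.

Characteristic equation r² + 4r + 5 = 0 has discriminant (4)² - 4·(5) = -4 < 0, so r = -2 ± i.
Hence q_h = C1*cos(t)*exp(-2*t) + C2*exp(-2*t)*sin(t).
Try q_p = A*exp(-5*t). Substituting into the equation and dividing by exp(-5*t) gives A = -3/5, so q_p = -3*exp(-5*t)/5.
General solution: q = -3*exp(-5*t)/5 + C1*cos(t)*exp(-2*t) + C2*exp(-2*t)*sin(t).
Apply the initial conditions: q(0) = -3/5 + C1 = -3 and q'(0) = 3 + C2 - 2*C1 = -2. Solving gives C1 = -12/5, C2 = -49/5.

q = -3*exp(-5*t)/5 - 49*exp(-2*t)*sin(t)/5 - 12*cos(t)*exp(-2*t)/5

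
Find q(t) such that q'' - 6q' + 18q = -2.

Characteristic equation r² - 6r + 18 = 0 has discriminant (-6)² - 4·(18) = -36 < 0, so r = 3 ± 3i.
Hence q_h = C1*cos(3*t)*exp(3*t) + C2*exp(3*t)*sin(3*t).
For the particular solution try q_p = A0. Substituting and matching coefficients of each power of t gives A0 = -1/9, so q_p = -1/9.

q = -1/9 + C1*cos(3*t)*exp(3*t) + C2*exp(3*t)*sin(3*t)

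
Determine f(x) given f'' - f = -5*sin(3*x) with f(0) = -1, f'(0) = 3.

f = sin(3*x)/2 - 5*exp(-x)/4 + exp(x)/4

Characteristic equation r² - 1 = 0 factors as (r + 1)(r - 1) = 0, so r = -1, 1.
Hence f_h = C1*exp(-x) + C2*exp(x).
Try f_p = A*cos(3*x) + B*sin(3*x). Substituting and equating the coefficients of cos(3x) and sin(3x) gives A = 0, B = 1/2, so f_p = sin(3*x)/2.
General solution: f = sin(3*x)/2 + C1*exp(-x) + C2*exp(x).
Apply the initial conditions: f(0) = C1 + C2 = -1 and f'(0) = 3/2 + C2 - C1 = 3. Solving gives C1 = -5/4, C2 = 1/4.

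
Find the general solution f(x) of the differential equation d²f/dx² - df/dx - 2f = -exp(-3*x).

f = -exp(-3*x)/10 + C1*exp(2*x) + C2*exp(-x)

Characteristic equation r² - r - 2 = 0 factors as (r - 2)(r + 1) = 0, so r = 2, -1.
Hence f_h = C1*exp(2*x) + C2*exp(-x).
Try f_p = A*exp(-3*x). Substituting into the equation and dividing by exp(-3*x) gives A = -1/10, so f_p = -exp(-3*x)/10.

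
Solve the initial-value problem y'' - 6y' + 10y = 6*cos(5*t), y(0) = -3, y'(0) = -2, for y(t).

y = -4*sin(5*t)/25 - 2*cos(5*t)/25 - 73*cos(t)*exp(3*t)/25 + 189*exp(3*t)*sin(t)/25

Characteristic equation r² - 6r + 10 = 0 has discriminant (-6)² - 4·(10) = -4 < 0, so r = 3 ± i.
Hence y_h = C1*cos(t)*exp(3*t) + C2*exp(3*t)*sin(t).
Try y_p = A*cos(5*t) + B*sin(5*t). Substituting and equating the coefficients of cos(5t) and sin(5t) gives A = -2/25, B = -4/25, so y_p = -4*sin(5*t)/25 - 2*cos(5*t)/25.
General solution: y = -4*sin(5*t)/25 - 2*cos(5*t)/25 + C1*cos(t)*exp(3*t) + C2*exp(3*t)*sin(t).
Apply the initial conditions: y(0) = -2/25 + C1 = -3 and y'(0) = -4/5 + C2 + 3*C1 = -2. Solving gives C1 = -73/25, C2 = 189/25.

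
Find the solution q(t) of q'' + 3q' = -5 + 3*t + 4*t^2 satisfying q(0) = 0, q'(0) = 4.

q = 154/81 - 154*exp(-3*t)/81 - 46*t/27 + t**2/18 + 4*t**3/9

Characteristic equation r² + 3r = 0 factors as (r + 3)r = 0, so r = -3, 0.
Hence q_h = C1*exp(-3*t) + C2.
Since 0 is a characteristic root (multiplicity 1), multiply the polynomial trial by t: try q_p = t*(A0 + A1*t + A2*t^2). Substituting and matching coefficients of each power of t gives A0 = -46/27, A1 = 1/18, A2 = 4/9, so q_p = -46*t/27 + t^2/18 + 4*t^3/9.
General solution: q = C2 - 46*t/27 + t^2/18 + 4*t^3/9 + C1*exp(-3*t).
Apply the initial conditions: q(0) = C1 + C2 = 0 and q'(0) = -46/27 - 3*C1 = 4. Solving gives C1 = -154/81, C2 = 154/81.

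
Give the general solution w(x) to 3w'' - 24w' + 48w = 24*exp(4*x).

w = C1*exp(4*x) + 4*x**2*exp(4*x) + C2*x*exp(4*x)

Divide through by 3: w'' - 8w' + 16w = 8*exp(4*x).
Characteristic equation r² - 8r + 16 = 0 has discriminant (-8)² - 4·(16) = 0, so r = 4 is a repeated root.
Hence w_h = (C1 + C2*x)*exp(4*x).
Since exp(4*x) solves the homogeneous equation (r = 4 is a root of multiplicity 2), multiply the trial by x^2. Try w_p = A*x^2*exp(4*x). Substituting into the equation and dividing by exp(4*x) gives A = 4, so w_p = 4*x^2*exp(4*x).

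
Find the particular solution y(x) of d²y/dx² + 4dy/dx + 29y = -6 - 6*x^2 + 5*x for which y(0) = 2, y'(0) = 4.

Characteristic equation r² + 4r + 29 = 0 has discriminant (4)² - 4·(29) = -100 < 0, so r = -2 ± 5i.
Hence y_h = C1*cos(5*x)*exp(-2*x) + C2*exp(-2*x)*sin(5*x).
For the particular solution try y_p = A0 + A1*x + A2*x^2. Substituting and matching coefficients of each power of x gives A0 = -5470/24389, A1 = 193/841, A2 = -6/29, so y_p = -5470/24389 - 6*x^2/29 + 193*x/841.
General solution: y = -5470/24389 - 6*x^2/29 + 193*x/841 + C1*cos(5*x)*exp(-2*x) + C2*exp(-2*x)*sin(5*x).
Apply the initial conditions: y(0) = -5470/24389 + C1 = 2 and y'(0) = 193/841 - 2*C1 + 5*C2 = 4. Solving gives C1 = 54248/24389, C2 = 40091/24389.

y = -5470/24389 - 6*x**2/29 + 193*x/841 + 40091*exp(-2*x)*sin(5*x)/24389 + 54248*cos(5*x)*exp(-2*x)/24389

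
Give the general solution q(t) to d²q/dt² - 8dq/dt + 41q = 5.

Characteristic equation r² - 8r + 41 = 0 has discriminant (-8)² - 4·(41) = -100 < 0, so r = 4 ± 5i.
Hence q_h = C1*cos(5*t)*exp(4*t) + C2*exp(4*t)*sin(5*t).
For the particular solution try q_p = A0. Substituting and matching coefficients of each power of t gives A0 = 5/41, so q_p = 5/41.

q = 5/41 + C1*cos(5*t)*exp(4*t) + C2*exp(4*t)*sin(5*t)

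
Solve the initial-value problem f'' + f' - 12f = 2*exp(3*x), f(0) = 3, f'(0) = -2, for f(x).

Characteristic equation r² + r - 12 = 0 factors as (r + 4)(r - 3) = 0, so r = -4, 3.
Hence f_h = C1*exp(-4*x) + C2*exp(3*x).
Since exp(3*x) solves the homogeneous equation (r = 3 is a root of multiplicity 1), multiply the trial by x. Try f_p = A*x*exp(3*x). Substituting into the equation and dividing by exp(3*x) gives A = 2/7, so f_p = 2*x*exp(3*x)/7.
General solution: f = C1*exp(-4*x) + C2*exp(3*x) + 2*x*exp(3*x)/7.
Apply the initial conditions: f(0) = C1 + C2 = 3 and f'(0) = 2/7 - 4*C1 + 3*C2 = -2. Solving gives C1 = 79/49, C2 = 68/49.

f = 68*exp(3*x)/49 + 79*exp(-4*x)/49 + 2*x*exp(3*x)/7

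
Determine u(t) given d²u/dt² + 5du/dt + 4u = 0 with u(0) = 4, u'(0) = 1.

u = -5*exp(-4*t)/3 + 17*exp(-t)/3

Characteristic equation r² + 5r + 4 = 0 factors as (r + 4)(r + 1) = 0, so r = -4, -1.
Hence u_h = C1*exp(-4*t) + C2*exp(-t).
Apply the initial conditions: u(0) = C1 + C2 = 4 and u'(0) = -C2 - 4*C1 = 1. Solving gives C1 = -5/3, C2 = 17/3.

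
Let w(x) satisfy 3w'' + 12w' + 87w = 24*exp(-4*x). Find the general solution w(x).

Divide through by 3: w'' + 4w' + 29w = 8*exp(-4*x).
Characteristic equation r² + 4r + 29 = 0 has discriminant (4)² - 4·(29) = -100 < 0, so r = -2 ± 5i.
Hence w_h = C1*cos(5*x)*exp(-2*x) + C2*exp(-2*x)*sin(5*x).
Try w_p = A*exp(-4*x). Substituting into the equation and dividing by exp(-4*x) gives A = 8/29, so w_p = 8*exp(-4*x)/29.

w = 8*exp(-4*x)/29 + C1*cos(5*x)*exp(-2*x) + C2*exp(-2*x)*sin(5*x)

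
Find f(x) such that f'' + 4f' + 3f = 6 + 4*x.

Characteristic equation r² + 4r + 3 = 0 factors as (r + 1)(r + 3) = 0, so r = -1, -3.
Hence f_h = C1*exp(-x) + C2*exp(-3*x).
For the particular solution try f_p = A0 + A1*x. Substituting and matching coefficients of each power of x gives A0 = 2/9, A1 = 4/3, so f_p = 2/9 + 4*x/3.

f = 2/9 + 4*x/3 + C1*exp(-x) + C2*exp(-3*x)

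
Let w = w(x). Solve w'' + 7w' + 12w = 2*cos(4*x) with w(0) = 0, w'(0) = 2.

Characteristic equation r² + 7r + 12 = 0 factors as (r + 3)(r + 4) = 0, so r = -3, -4.
Hence w_h = C1*exp(-3*x) + C2*exp(-4*x).
Try w_p = A*cos(4*x) + B*sin(4*x). Substituting and equating the coefficients of cos(4x) and sin(4x) gives A = -1/100, B = 7/100, so w_p = -cos(4*x)/100 + 7*sin(4*x)/100.
General solution: w = -cos(4*x)/100 + 7*sin(4*x)/100 + C1*exp(-3*x) + C2*exp(-4*x).
Apply the initial conditions: w(0) = -1/100 + C1 + C2 = 0 and w'(0) = 7/25 - 4*C2 - 3*C1 = 2. Solving gives C1 = 44/25, C2 = -7/4.

w = -7*exp(-4*x)/4 - cos(4*x)/100 + 7*sin(4*x)/100 + 44*exp(-3*x)/25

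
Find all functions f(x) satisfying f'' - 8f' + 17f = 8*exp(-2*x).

f = 8*exp(-2*x)/37 + C1*cos(x)*exp(4*x) + C2*exp(4*x)*sin(x)

Characteristic equation r² - 8r + 17 = 0 has discriminant (-8)² - 4·(17) = -4 < 0, so r = 4 ± i.
Hence f_h = C1*cos(x)*exp(4*x) + C2*exp(4*x)*sin(x).
Try f_p = A*exp(-2*x). Substituting into the equation and dividing by exp(-2*x) gives A = 8/37, so f_p = 8*exp(-2*x)/37.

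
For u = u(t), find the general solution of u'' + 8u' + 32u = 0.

Characteristic equation r² + 8r + 32 = 0 has discriminant (8)² - 4·(32) = -64 < 0, so r = -4 ± 4i.
Hence u_h = C1*cos(4*t)*exp(-4*t) + C2*exp(-4*t)*sin(4*t).

u = C1*cos(4*t)*exp(-4*t) + C2*exp(-4*t)*sin(4*t)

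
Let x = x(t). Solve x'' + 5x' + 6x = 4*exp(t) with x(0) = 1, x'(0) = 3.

Characteristic equation r² + 5r + 6 = 0 factors as (r + 2)(r + 3) = 0, so r = -2, -3.
Hence x_h = C1*exp(-2*t) + C2*exp(-3*t).
Try x_p = A*exp(t). Substituting into the equation and dividing by exp(t) gives A = 1/3, so x_p = exp(t)/3.
General solution: x = exp(t)/3 + C1*exp(-2*t) + C2*exp(-3*t).
Apply the initial conditions: x(0) = 1/3 + C1 + C2 = 1 and x'(0) = 1/3 - 3*C2 - 2*C1 = 3. Solving gives C1 = 14/3, C2 = -4.

x = -4*exp(-3*t) + exp(t)/3 + 14*exp(-2*t)/3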